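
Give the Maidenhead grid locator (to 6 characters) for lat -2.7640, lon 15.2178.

Offset from 180°W / 90°S: lon 195.2178°, lat 87.2360°.
Field: 195.2178/20 → 9 → J, 87.2360/10 → 8 → I; chars JI.
Square: 15.2178/2 → 7, 7.2360/1 → 7; chars 77.
Subsquare: 1.2178/0.0833333 → 14 → o, 0.2360/0.0416667 → 5 → f; chars of.

JI77of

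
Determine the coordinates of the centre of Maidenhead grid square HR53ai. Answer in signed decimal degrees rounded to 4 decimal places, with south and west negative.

83.3542, -29.9583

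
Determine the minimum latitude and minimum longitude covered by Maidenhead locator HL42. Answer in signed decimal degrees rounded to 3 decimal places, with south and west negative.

22.000, -32.000

Field H=7, L=11: +7·20° lon, +11·10° lat → SW at lon -40°, lat 20°.
Square 4, 2: +4·2° lon, +2·1° lat → SW at lon -32°, lat 22°.
latitude 22.000, longitude -32.000.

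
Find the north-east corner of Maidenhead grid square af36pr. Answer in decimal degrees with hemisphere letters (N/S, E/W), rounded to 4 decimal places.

33.2500° S, 172.6667° W

Field A=0, F=5: +0·20° lon, +5·10° lat → SW at lon -180°, lat -40°.
Square 3, 6: +3·2° lon, +6·1° lat → SW at lon -174°, lat -34°.
Subsquare p=15, r=17: +15·0.0833333° lon, +17·0.0416667° lat → SW at lon -172.75°, lat -33.2917°.
Cell spans 0.0833333° lon × 0.0416667° lat. NE corner is SW corner plus one full cell.
latitude 33.2500° S, longitude 172.6667° W.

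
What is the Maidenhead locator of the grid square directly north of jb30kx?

JB31ka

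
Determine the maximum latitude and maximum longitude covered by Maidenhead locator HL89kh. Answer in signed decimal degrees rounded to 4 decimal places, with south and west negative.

29.3333, -23.0833

Field H=7, L=11: +7·20° lon, +11·10° lat → SW at lon -40°, lat 20°.
Square 8, 9: +8·2° lon, +9·1° lat → SW at lon -24°, lat 29°.
Subsquare k=10, h=7: +10·0.0833333° lon, +7·0.0416667° lat → SW at lon -23.1667°, lat 29.2917°.
Cell spans 0.0833333° lon × 0.0416667° lat. NE corner is SW corner plus one full cell.
latitude 29.3333, longitude -23.0833.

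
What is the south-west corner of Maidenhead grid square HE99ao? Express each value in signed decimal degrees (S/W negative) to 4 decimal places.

-40.4167, -22.0000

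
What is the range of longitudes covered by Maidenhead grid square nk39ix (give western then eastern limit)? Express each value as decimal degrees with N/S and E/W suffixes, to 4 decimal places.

Field N=13, K=10: +13·20° lon, +10·10° lat → SW at lon 80°, lat 10°.
Square 3, 9: +3·2° lon, +9·1° lat → SW at lon 86°, lat 19°.
Subsquare i=8, x=23: +8·0.0833333° lon, +23·0.0416667° lat → SW at lon 86.6667°, lat 19.9583°.
Cell spans 0.0833333° lon × 0.0416667° lat.
west 86.6667° E, east 86.7500° E.

86.6667° E, 86.7500° E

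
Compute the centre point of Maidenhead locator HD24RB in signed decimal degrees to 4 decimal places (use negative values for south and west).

Field H=7, D=3: +7·20° lon, +3·10° lat → SW at lon -40°, lat -60°.
Square 2, 4: +2·2° lon, +4·1° lat → SW at lon -36°, lat -56°.
Subsquare r=17, b=1: +17·0.0833333° lon, +1·0.0416667° lat → SW at lon -34.5833°, lat -55.9583°.
Cell spans 0.0833333° lon × 0.0416667° lat. Centre is SW corner plus half of each.
latitude -55.9375, longitude -34.5417.

-55.9375, -34.5417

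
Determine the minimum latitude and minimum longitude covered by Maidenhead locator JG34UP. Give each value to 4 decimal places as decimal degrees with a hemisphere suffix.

25.3750° S, 7.6667° E

Field J=9, G=6: +9·20° lon, +6·10° lat → SW at lon 0°, lat -30°.
Square 3, 4: +3·2° lon, +4·1° lat → SW at lon 6°, lat -26°.
Subsquare u=20, p=15: +20·0.0833333° lon, +15·0.0416667° lat → SW at lon 7.66667°, lat -25.375°.
latitude 25.3750° S, longitude 7.6667° E.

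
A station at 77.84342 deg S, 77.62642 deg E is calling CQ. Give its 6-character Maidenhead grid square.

MB82td

Offset from 180°W / 90°S: lon 257.6264°, lat 12.1566°.
Field (20°×10°, letters A–R): lon ⌊257.6264/20⌋ = 12 → M; lat ⌊12.1566/10⌋ = 1 → B.
Square (2°×1°, digits 0–9): lon ⌊17.6264/2⌋ = 8; lat ⌊2.1566/1⌋ = 2.
Subsquare (5′×2.5′, letters a–x): lon ⌊1.6264/0.0833333⌋ = 19 → t; lat ⌊0.1566/0.0416667⌋ = 3 → d.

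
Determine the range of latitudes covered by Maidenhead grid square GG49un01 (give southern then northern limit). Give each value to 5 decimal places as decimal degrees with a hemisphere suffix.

20.45417° S, 20.45000° S

Field G=6, G=6: +6·20° lon, +6·10° lat → SW at lon -60°, lat -30°.
Square 4, 9: +4·2° lon, +9·1° lat → SW at lon -52°, lat -21°.
Subsquare u=20, n=13: +20·0.0833333° lon, +13·0.0416667° lat → SW at lon -50.3333°, lat -20.4583°.
Extended square 0, 1: +0·0.00833333° lon, +1·0.00416667° lat → SW at lon -50.3333°, lat -20.4542°.
Cell spans 0.00833333° lon × 0.00416667° lat.
south 20.45417° S, north 20.45000° S.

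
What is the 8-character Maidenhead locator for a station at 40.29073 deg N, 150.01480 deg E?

QN50ag19

Shift to the Maidenhead origin (180°W, 90°S): lon 330.01480, lat 130.29073.
Field: lon ⌊330.01480/20⌋ = 16 → Q; lat ⌊130.29073/10⌋ = 13 → N.
Square: lon ⌊10.01480/2⌋ = 5; lat ⌊0.29073/1⌋ = 0.
Subsquare: lon ⌊0.01480/0.0833333⌋ = 0 → a; lat ⌊0.29073/0.0416667⌋ = 6 → g.
Extended square: lon ⌊0.01480/0.00833333⌋ = 1; lat ⌊0.04073/0.00416667⌋ = 9.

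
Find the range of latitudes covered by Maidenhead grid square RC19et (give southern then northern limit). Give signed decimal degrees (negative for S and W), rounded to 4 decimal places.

-60.2083, -60.1667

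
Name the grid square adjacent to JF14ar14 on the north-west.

JF14ar05

Longitude extended square 1; −1 → 0.
Latitude extended square 4; +1 → 5.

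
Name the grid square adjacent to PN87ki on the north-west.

PN87jj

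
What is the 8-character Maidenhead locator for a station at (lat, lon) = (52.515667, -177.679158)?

Add 180° to longitude and 90° to latitude: 2.32084, 142.51567.
Field: 2.32084/20 → 0 → A, 142.51567/10 → 14 → O; chars AO.
Square: 2.32084/2 → 1, 2.51567/1 → 2; chars 12.
Subsquare: 0.32084/0.0833333 → 3 → d, 0.51567/0.0416667 → 12 → m; chars dm.
Extended square: 0.07084/0.00833333 → 8, 0.01567/0.00416667 → 3; chars 83.

AO12dm83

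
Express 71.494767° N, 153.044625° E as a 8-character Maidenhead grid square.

QQ61ml58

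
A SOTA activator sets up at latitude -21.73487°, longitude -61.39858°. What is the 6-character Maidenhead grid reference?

FG98hg

Add 180° to longitude and 90° to latitude: 118.6014, 68.2651.
Field: lon ⌊118.6014/20⌋ = 5 → F; lat ⌊68.2651/10⌋ = 6 → G.
Square: lon ⌊18.6014/2⌋ = 9; lat ⌊8.2651/1⌋ = 8.
Subsquare: lon ⌊0.6014/0.0833333⌋ = 7 → h; lat ⌊0.2651/0.0416667⌋ = 6 → g.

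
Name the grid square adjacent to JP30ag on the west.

JP20xg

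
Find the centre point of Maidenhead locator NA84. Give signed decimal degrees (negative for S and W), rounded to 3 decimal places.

Field N=13, A=0: +13·20° lon, +0·10° lat → SW at lon 80°, lat -90°.
Square 8, 4: +8·2° lon, +4·1° lat → SW at lon 96°, lat -86°.
Cell spans 2° lon × 1° lat. Centre is SW corner plus half of each.
latitude -85.500, longitude 97.000.

-85.500, 97.000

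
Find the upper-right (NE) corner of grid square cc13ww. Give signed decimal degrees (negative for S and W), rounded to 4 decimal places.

-66.0417, -136.0833

Field C=2, C=2: +2·20° lon, +2·10° lat → SW at lon -140°, lat -70°.
Square 1, 3: +1·2° lon, +3·1° lat → SW at lon -138°, lat -67°.
Subsquare w=22, w=22: +22·0.0833333° lon, +22·0.0416667° lat → SW at lon -136.167°, lat -66.0833°.
Cell spans 0.0833333° lon × 0.0416667° lat. NE corner is SW corner plus one full cell.
latitude -66.0417, longitude -136.0833.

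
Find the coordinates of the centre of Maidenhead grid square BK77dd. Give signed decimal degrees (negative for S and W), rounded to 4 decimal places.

Field B=1, K=10: +1·20° lon, +10·10° lat → SW at lon -160°, lat 10°.
Square 7, 7: +7·2° lon, +7·1° lat → SW at lon -146°, lat 17°.
Subsquare d=3, d=3: +3·0.0833333° lon, +3·0.0416667° lat → SW at lon -145.75°, lat 17.125°.
Cell spans 0.0833333° lon × 0.0416667° lat. Centre is SW corner plus half of each.
latitude 17.1458, longitude -145.7083.

17.1458, -145.7083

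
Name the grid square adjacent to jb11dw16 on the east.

Longitude extended square 1; +1 → 2.
The latitude characters are unchanged.

JB11dw26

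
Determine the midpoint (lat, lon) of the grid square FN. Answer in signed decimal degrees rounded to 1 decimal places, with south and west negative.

45.0, -70.0

Field F=5, N=13: +5·20° lon, +13·10° lat → SW at lon -80°, lat 40°.
Cell spans 20° lon × 10° lat. Centre is SW corner plus half of each.
latitude 45.0, longitude -70.0.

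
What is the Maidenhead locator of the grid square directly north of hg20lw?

HG20lx

Latitude subsquare w = 22; +1 → 23 = x.
The longitude characters are unchanged.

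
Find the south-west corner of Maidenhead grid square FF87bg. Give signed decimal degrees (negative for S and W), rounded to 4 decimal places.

-32.7500, -63.9167

Field F=5, F=5: +5·20° lon, +5·10° lat → SW at lon -80°, lat -40°.
Square 8, 7: +8·2° lon, +7·1° lat → SW at lon -64°, lat -33°.
Subsquare b=1, g=6: +1·0.0833333° lon, +6·0.0416667° lat → SW at lon -63.9167°, lat -32.75°.
latitude -32.7500, longitude -63.9167.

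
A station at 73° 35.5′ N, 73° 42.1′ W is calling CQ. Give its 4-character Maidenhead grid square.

FQ33

Add 180° to longitude and 90° to latitude: 106.30, 163.59.
Field: 106.30/20 → 5 → F, 163.59/10 → 16 → Q; chars FQ.
Square: 6.30/2 → 3, 3.59/1 → 3; chars 33.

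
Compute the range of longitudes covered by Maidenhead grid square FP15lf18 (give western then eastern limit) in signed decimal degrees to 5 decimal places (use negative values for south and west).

-77.07500, -77.06667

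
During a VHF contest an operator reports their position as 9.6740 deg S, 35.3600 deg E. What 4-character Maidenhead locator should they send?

Shift to the Maidenhead origin (180°W, 90°S): lon 215.36, lat 80.33.
Field: 215.36/20 → 10 → K, 80.33/10 → 8 → I; chars KI.
Square: 15.36/2 → 7, 0.33/1 → 0; chars 70.

KI70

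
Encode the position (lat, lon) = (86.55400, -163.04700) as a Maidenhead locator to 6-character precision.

Shift to the Maidenhead origin (180°W, 90°S): lon 16.9530, lat 176.5540.
Field: 16.9530/20 → 0 → A, 176.5540/10 → 17 → R; chars AR.
Square: 16.9530/2 → 8, 6.5540/1 → 6; chars 86.
Subsquare: 0.9530/0.0833333 → 11 → l, 0.5540/0.0416667 → 13 → n; chars ln.

AR86ln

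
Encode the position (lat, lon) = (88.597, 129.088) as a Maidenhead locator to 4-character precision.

PR48

Offset from 180°W / 90°S: lon 309.09°, lat 178.60°.
Field: lon ⌊309.09/20⌋ = 15 → P; lat ⌊178.60/10⌋ = 17 → R.
Square: lon ⌊9.09/2⌋ = 4; lat ⌊8.60/1⌋ = 8.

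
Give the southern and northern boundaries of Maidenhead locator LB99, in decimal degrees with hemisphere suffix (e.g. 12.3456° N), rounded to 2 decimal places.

Field L=11, B=1: +11·20° lon, +1·10° lat → SW at lon 40°, lat -80°.
Square 9, 9: +9·2° lon, +9·1° lat → SW at lon 58°, lat -71°.
Cell spans 2° lon × 1° lat.
south 71.00° S, north 70.00° S.

71.00° S, 70.00° S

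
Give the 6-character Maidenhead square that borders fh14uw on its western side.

FH14tw

Longitude subsquare u = 20; −1 → 19 = t.
The latitude characters are unchanged.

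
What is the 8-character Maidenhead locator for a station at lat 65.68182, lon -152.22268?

Add 180° to longitude and 90° to latitude: 27.77732, 155.68182.
Field: 27.77732/20 → 1 → B, 155.68182/10 → 15 → P; chars BP.
Square: 7.77732/2 → 3, 5.68182/1 → 5; chars 35.
Subsquare: 1.77732/0.0833333 → 21 → v, 0.68182/0.0416667 → 16 → q; chars vq.
Extended square: 0.02732/0.00833333 → 3, 0.01515/0.00416667 → 3; chars 33.

BP35vq33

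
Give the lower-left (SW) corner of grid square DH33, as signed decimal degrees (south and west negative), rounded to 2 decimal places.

-17.00, -114.00

Field D=3, H=7: +3·20° lon, +7·10° lat → SW at lon -120°, lat -20°.
Square 3, 3: +3·2° lon, +3·1° lat → SW at lon -114°, lat -17°.
latitude -17.00, longitude -114.00.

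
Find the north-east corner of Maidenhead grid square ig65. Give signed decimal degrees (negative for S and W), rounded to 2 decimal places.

Field I=8, G=6: +8·20° lon, +6·10° lat → SW at lon -20°, lat -30°.
Square 6, 5: +6·2° lon, +5·1° lat → SW at lon -8°, lat -25°.
Cell spans 2° lon × 1° lat. NE corner is SW corner plus one full cell.
latitude -24.00, longitude -6.00.

-24.00, -6.00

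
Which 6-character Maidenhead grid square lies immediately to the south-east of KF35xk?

Longitude subsquare x = 23; +1 → 24, wraps to 0 = a, carry into square.
Longitude square 3; +1 → 4.
Latitude subsquare k = 10; −1 → 9 = j.

KF45aj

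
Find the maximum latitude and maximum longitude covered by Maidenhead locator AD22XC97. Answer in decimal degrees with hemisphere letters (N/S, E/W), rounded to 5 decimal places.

57.88333° S, 174.00000° W

Field A=0, D=3: +0·20° lon, +3·10° lat → SW at lon -180°, lat -60°.
Square 2, 2: +2·2° lon, +2·1° lat → SW at lon -176°, lat -58°.
Subsquare x=23, c=2: +23·0.0833333° lon, +2·0.0416667° lat → SW at lon -174.083°, lat -57.9167°.
Extended square 9, 7: +9·0.00833333° lon, +7·0.00416667° lat → SW at lon -174.008°, lat -57.8875°.
Cell spans 0.00833333° lon × 0.00416667° lat. NE corner is SW corner plus one full cell.
latitude 57.88333° S, longitude 174.00000° W.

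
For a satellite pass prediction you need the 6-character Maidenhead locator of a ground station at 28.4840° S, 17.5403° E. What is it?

Add 180° to longitude and 90° to latitude: 197.5403, 61.5160.
Field: lon ⌊197.5403/20⌋ = 9 → J; lat ⌊61.5160/10⌋ = 6 → G.
Square: lon ⌊17.5403/2⌋ = 8; lat ⌊1.5160/1⌋ = 1.
Subsquare: lon ⌊1.5403/0.0833333⌋ = 18 → s; lat ⌊0.5160/0.0416667⌋ = 12 → m.

JG81sm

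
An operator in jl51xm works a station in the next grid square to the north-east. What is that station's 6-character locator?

Longitude subsquare x = 23; +1 → 24, wraps to 0 = a, carry into square.
Longitude square 5; +1 → 6.
Latitude subsquare m = 12; +1 → 13 = n.

JL61an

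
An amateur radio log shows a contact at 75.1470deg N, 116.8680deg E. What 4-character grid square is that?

Offset from 180°W / 90°S: lon 296.87°, lat 165.15°.
Field (20°×10°, letters A–R): 296.87/20 → 14 → O, 165.15/10 → 16 → Q; chars OQ.
Square (2°×1°, digits 0–9): 16.87/2 → 8, 5.15/1 → 5; chars 85.

OQ85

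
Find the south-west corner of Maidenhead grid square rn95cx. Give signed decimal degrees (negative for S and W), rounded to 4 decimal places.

Field R=17, N=13: +17·20° lon, +13·10° lat → SW at lon 160°, lat 40°.
Square 9, 5: +9·2° lon, +5·1° lat → SW at lon 178°, lat 45°.
Subsquare c=2, x=23: +2·0.0833333° lon, +23·0.0416667° lat → SW at lon 178.167°, lat 45.9583°.
latitude 45.9583, longitude 178.1667.

45.9583, 178.1667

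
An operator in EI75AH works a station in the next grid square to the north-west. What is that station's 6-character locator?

Longitude subsquare a = 0; −1 → -1, wraps to 23 = x, carry into square.
Longitude square 7; −1 → 6.
Latitude subsquare h = 7; +1 → 8 = i.

EI65xi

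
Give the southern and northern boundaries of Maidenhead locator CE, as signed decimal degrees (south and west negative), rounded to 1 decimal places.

-50.0, -40.0

Field C=2, E=4: +2·20° lon, +4·10° lat → SW at lon -140°, lat -50°.
Cell spans 20° lon × 10° lat.
south -50.0, north -40.0.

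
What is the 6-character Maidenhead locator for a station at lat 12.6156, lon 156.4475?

Offset from 180°W / 90°S: lon 336.4475°, lat 102.6156°.
Field (20°×10°, letters A–R): 336.4475/20 → 16 → Q, 102.6156/10 → 10 → K; chars QK.
Square (2°×1°, digits 0–9): 16.4475/2 → 8, 2.6156/1 → 2; chars 82.
Subsquare (5′×2.5′, letters a–x): 0.4475/0.0833333 → 5 → f, 0.6156/0.0416667 → 14 → o; chars fo.

QK82fo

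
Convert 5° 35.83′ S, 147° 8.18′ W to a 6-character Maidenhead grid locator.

BI64kj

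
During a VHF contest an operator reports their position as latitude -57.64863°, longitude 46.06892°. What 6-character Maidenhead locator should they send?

Offset from 180°W / 90°S: lon 226.0689°, lat 32.3514°.
Field: 226.0689/20 → 11 → L, 32.3514/10 → 3 → D; chars LD.
Square: 6.0689/2 → 3, 2.3514/1 → 2; chars 32.
Subsquare: 0.0689/0.0833333 → 0 → a, 0.3514/0.0416667 → 8 → i; chars ai.

LD32ai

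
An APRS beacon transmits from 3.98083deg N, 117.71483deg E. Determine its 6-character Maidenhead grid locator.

OJ83ux

Shift to the Maidenhead origin (180°W, 90°S): lon 297.7148, lat 93.9808.
Field (20°×10°, letters A–R): lon ⌊297.7148/20⌋ = 14 → O; lat ⌊93.9808/10⌋ = 9 → J.
Square (2°×1°, digits 0–9): lon ⌊17.7148/2⌋ = 8; lat ⌊3.9808/1⌋ = 3.
Subsquare (5′×2.5′, letters a–x): lon ⌊1.7148/0.0833333⌋ = 20 → u; lat ⌊0.9808/0.0416667⌋ = 23 → x.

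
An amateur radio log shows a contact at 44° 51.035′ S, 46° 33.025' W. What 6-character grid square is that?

Add 180° to longitude and 90° to latitude: 133.4496, 45.1494.
Field: 133.4496/20 → 6 → G, 45.1494/10 → 4 → E; chars GE.
Square: 13.4496/2 → 6, 5.1494/1 → 5; chars 65.
Subsquare: 1.4496/0.0833333 → 17 → r, 0.1494/0.0416667 → 3 → d; chars rd.

GE65rd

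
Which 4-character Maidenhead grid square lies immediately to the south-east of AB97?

BB06

Longitude square 9; +1 → 10, wraps to 0, carry into field.
Longitude field A = 0; +1 → 1 = B.
Latitude square 7; −1 → 6.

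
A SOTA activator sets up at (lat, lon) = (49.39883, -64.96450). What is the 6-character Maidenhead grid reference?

FN79mj

Shift to the Maidenhead origin (180°W, 90°S): lon 115.0355, lat 139.3988.
Field: 115.0355/20 → 5 → F, 139.3988/10 → 13 → N; chars FN.
Square: 15.0355/2 → 7, 9.3988/1 → 9; chars 79.
Subsquare: 1.0355/0.0833333 → 12 → m, 0.3988/0.0416667 → 9 → j; chars mj.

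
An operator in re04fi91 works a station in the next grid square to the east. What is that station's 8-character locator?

Longitude extended square 9; +1 → 10, wraps to 0, carry into subsquare.
Longitude subsquare f = 5; +1 → 6 = g.
The latitude characters are unchanged.

RE04gi01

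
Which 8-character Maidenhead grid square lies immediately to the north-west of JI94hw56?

JI94hw47

Longitude extended square 5; −1 → 4.
Latitude extended square 6; +1 → 7.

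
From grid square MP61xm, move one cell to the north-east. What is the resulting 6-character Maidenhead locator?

MP71an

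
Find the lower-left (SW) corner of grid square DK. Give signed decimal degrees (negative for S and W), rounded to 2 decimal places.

Field D=3, K=10: +3·20° lon, +10·10° lat → SW at lon -120°, lat 10°.
latitude 10.00, longitude -120.00.

10.00, -120.00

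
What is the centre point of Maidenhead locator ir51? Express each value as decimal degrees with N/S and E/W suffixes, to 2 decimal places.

Field I=8, R=17: +8·20° lon, +17·10° lat → SW at lon -20°, lat 80°.
Square 5, 1: +5·2° lon, +1·1° lat → SW at lon -10°, lat 81°.
Cell spans 2° lon × 1° lat. Centre is SW corner plus half of each.
latitude 81.50° N, longitude 9.00° W.

81.50° N, 9.00° W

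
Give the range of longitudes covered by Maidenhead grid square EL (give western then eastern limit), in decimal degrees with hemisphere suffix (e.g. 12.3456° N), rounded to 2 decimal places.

100.00° W, 80.00° W

Field E=4, L=11: +4·20° lon, +11·10° lat → SW at lon -100°, lat 20°.
Cell spans 20° lon × 10° lat.
west 100.00° W, east 80.00° W.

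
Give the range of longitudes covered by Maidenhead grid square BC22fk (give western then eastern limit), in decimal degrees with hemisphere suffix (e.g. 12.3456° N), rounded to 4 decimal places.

155.5833° W, 155.5000° W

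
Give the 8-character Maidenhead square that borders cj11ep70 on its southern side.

CJ11eo79

Latitude extended square 0; −1 → -1, wraps to 9, carry into subsquare.
Latitude subsquare p = 15; −1 → 14 = o.
The longitude characters are unchanged.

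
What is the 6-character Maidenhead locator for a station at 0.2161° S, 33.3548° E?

KI69qs

Offset from 180°W / 90°S: lon 213.3548°, lat 89.7839°.
Field: lon ⌊213.3548/20⌋ = 10 → K; lat ⌊89.7839/10⌋ = 8 → I.
Square: lon ⌊13.3548/2⌋ = 6; lat ⌊9.7839/1⌋ = 9.
Subsquare: lon ⌊1.3548/0.0833333⌋ = 16 → q; lat ⌊0.7839/0.0416667⌋ = 18 → s.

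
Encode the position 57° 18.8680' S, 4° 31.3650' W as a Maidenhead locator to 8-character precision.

Offset from 180°W / 90°S: lon 175.47725°, lat 32.68553°.
Field: 175.47725/20 → 8 → I, 32.68553/10 → 3 → D; chars ID.
Square: 15.47725/2 → 7, 2.68553/1 → 2; chars 72.
Subsquare: 1.47725/0.0833333 → 17 → r, 0.68553/0.0416667 → 16 → q; chars rq.
Extended square: 0.06058/0.00833333 → 7, 0.01887/0.00416667 → 4; chars 74.

ID72rq74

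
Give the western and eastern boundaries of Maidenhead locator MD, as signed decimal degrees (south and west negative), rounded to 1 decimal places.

60.0, 80.0

Field M=12, D=3: +12·20° lon, +3·10° lat → SW at lon 60°, lat -60°.
Cell spans 20° lon × 10° lat.
west 60.0, east 80.0.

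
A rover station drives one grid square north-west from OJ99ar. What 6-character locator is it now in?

Longitude subsquare a = 0; −1 → -1, wraps to 23 = x, carry into square.
Longitude square 9; −1 → 8.
Latitude subsquare r = 17; +1 → 18 = s.

OJ89xs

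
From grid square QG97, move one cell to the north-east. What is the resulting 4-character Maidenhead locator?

Longitude square 9; +1 → 10, wraps to 0, carry into field.
Longitude field Q = 16; +1 → 17 = R.
Latitude square 7; +1 → 8.

RG08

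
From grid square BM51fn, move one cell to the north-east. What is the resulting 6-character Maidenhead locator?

Longitude subsquare f = 5; +1 → 6 = g.
Latitude subsquare n = 13; +1 → 14 = o.

BM51go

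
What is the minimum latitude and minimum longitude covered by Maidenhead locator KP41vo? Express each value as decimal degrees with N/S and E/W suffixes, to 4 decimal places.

61.5833° N, 29.7500° E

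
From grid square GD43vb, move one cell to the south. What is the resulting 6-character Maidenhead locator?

GD43va

Latitude subsquare b = 1; −1 → 0 = a.
The longitude characters are unchanged.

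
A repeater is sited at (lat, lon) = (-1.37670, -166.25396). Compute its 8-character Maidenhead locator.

Shift to the Maidenhead origin (180°W, 90°S): lon 13.74604, lat 88.62330.
Field (20°×10°, letters A–R): lon ⌊13.74604/20⌋ = 0 → A; lat ⌊88.62330/10⌋ = 8 → I.
Square (2°×1°, digits 0–9): lon ⌊13.74604/2⌋ = 6; lat ⌊8.62330/1⌋ = 8.
Subsquare (5′×2.5′, letters a–x): lon ⌊1.74604/0.0833333⌋ = 20 → u; lat ⌊0.62330/0.0416667⌋ = 14 → o.
Extended square (30″×15″, digits 0–9): lon ⌊0.07937/0.00833333⌋ = 9; lat ⌊0.03997/0.00416667⌋ = 9.

AI68uo99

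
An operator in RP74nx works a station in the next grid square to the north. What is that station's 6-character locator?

Latitude subsquare x = 23; +1 → 24, wraps to 0 = a, carry into square.
Latitude square 4; +1 → 5.
The longitude characters are unchanged.

RP75na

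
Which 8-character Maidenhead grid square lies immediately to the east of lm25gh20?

Longitude extended square 2; +1 → 3.
The latitude characters are unchanged.

LM25gh30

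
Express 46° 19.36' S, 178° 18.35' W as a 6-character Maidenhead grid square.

AE03uq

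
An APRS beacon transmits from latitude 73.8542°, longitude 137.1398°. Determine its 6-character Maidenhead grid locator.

PQ83nu

Offset from 180°W / 90°S: lon 317.1398°, lat 163.8542°.
Field (20°×10°, letters A–R): lon ⌊317.1398/20⌋ = 15 → P; lat ⌊163.8542/10⌋ = 16 → Q.
Square (2°×1°, digits 0–9): lon ⌊17.1398/2⌋ = 8; lat ⌊3.8542/1⌋ = 3.
Subsquare (5′×2.5′, letters a–x): lon ⌊1.1398/0.0833333⌋ = 13 → n; lat ⌊0.8542/0.0416667⌋ = 20 → u.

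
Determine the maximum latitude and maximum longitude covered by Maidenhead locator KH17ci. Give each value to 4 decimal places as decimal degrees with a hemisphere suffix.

Field K=10, H=7: +10·20° lon, +7·10° lat → SW at lon 20°, lat -20°.
Square 1, 7: +1·2° lon, +7·1° lat → SW at lon 22°, lat -13°.
Subsquare c=2, i=8: +2·0.0833333° lon, +8·0.0416667° lat → SW at lon 22.1667°, lat -12.6667°.
Cell spans 0.0833333° lon × 0.0416667° lat. NE corner is SW corner plus one full cell.
latitude 12.6250° S, longitude 22.2500° E.

12.6250° S, 22.2500° E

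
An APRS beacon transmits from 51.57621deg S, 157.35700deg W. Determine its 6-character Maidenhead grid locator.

BD18hk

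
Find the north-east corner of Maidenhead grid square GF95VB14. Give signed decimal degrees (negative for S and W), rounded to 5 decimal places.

Field G=6, F=5: +6·20° lon, +5·10° lat → SW at lon -60°, lat -40°.
Square 9, 5: +9·2° lon, +5·1° lat → SW at lon -42°, lat -35°.
Subsquare v=21, b=1: +21·0.0833333° lon, +1·0.0416667° lat → SW at lon -40.25°, lat -34.9583°.
Extended square 1, 4: +1·0.00833333° lon, +4·0.00416667° lat → SW at lon -40.2417°, lat -34.9417°.
Cell spans 0.00833333° lon × 0.00416667° lat. NE corner is SW corner plus one full cell.
latitude -34.93750, longitude -40.23333.

-34.93750, -40.23333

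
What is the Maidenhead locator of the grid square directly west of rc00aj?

Longitude subsquare a = 0; −1 → -1, wraps to 23 = x, carry into square.
Longitude square 0; −1 → -1, wraps to 9, carry into field.
Longitude field R = 17; −1 → 16 = Q.
The latitude characters are unchanged.

QC90xj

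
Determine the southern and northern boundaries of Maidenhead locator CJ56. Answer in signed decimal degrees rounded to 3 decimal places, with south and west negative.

6.000, 7.000

Field C=2, J=9: +2·20° lon, +9·10° lat → SW at lon -140°, lat 0°.
Square 5, 6: +5·2° lon, +6·1° lat → SW at lon -130°, lat 6°.
Cell spans 2° lon × 1° lat.
south 6.000, north 7.000.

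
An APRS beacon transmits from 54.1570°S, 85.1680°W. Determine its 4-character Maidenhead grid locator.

Offset from 180°W / 90°S: lon 94.83°, lat 35.84°.
Field (20°×10°, letters A–R): 94.83/20 → 4 → E, 35.84/10 → 3 → D; chars ED.
Square (2°×1°, digits 0–9): 14.83/2 → 7, 5.84/1 → 5; chars 75.

ED75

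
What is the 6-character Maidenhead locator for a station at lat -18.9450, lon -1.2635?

IH91ib

Shift to the Maidenhead origin (180°W, 90°S): lon 178.7365, lat 71.0550.
Field: 178.7365/20 → 8 → I, 71.0550/10 → 7 → H; chars IH.
Square: 18.7365/2 → 9, 1.0550/1 → 1; chars 91.
Subsquare: 0.7365/0.0833333 → 8 → i, 0.0550/0.0416667 → 1 → b; chars ib.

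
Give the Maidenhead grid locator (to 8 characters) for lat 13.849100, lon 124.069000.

Shift to the Maidenhead origin (180°W, 90°S): lon 304.06900, lat 103.84910.
Field: 304.06900/20 → 15 → P, 103.84910/10 → 10 → K; chars PK.
Square: 4.06900/2 → 2, 3.84910/1 → 3; chars 23.
Subsquare: 0.06900/0.0833333 → 0 → a, 0.84910/0.0416667 → 20 → u; chars au.
Extended square: 0.06900/0.00833333 → 8, 0.01577/0.00416667 → 3; chars 83.

PK23au83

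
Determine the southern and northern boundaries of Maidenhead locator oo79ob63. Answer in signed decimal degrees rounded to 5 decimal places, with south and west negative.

Field O=14, O=14: +14·20° lon, +14·10° lat → SW at lon 100°, lat 50°.
Square 7, 9: +7·2° lon, +9·1° lat → SW at lon 114°, lat 59°.
Subsquare o=14, b=1: +14·0.0833333° lon, +1·0.0416667° lat → SW at lon 115.167°, lat 59.0417°.
Extended square 6, 3: +6·0.00833333° lon, +3·0.00416667° lat → SW at lon 115.217°, lat 59.0542°.
Cell spans 0.00833333° lon × 0.00416667° lat.
south 59.05417, north 59.05833.

59.05417, 59.05833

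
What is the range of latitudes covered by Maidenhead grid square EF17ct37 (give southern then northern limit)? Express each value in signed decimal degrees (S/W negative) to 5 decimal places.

-32.17917, -32.17500

Field E=4, F=5: +4·20° lon, +5·10° lat → SW at lon -100°, lat -40°.
Square 1, 7: +1·2° lon, +7·1° lat → SW at lon -98°, lat -33°.
Subsquare c=2, t=19: +2·0.0833333° lon, +19·0.0416667° lat → SW at lon -97.8333°, lat -32.2083°.
Extended square 3, 7: +3·0.00833333° lon, +7·0.00416667° lat → SW at lon -97.8083°, lat -32.1792°.
Cell spans 0.00833333° lon × 0.00416667° lat.
south -32.17917, north -32.17500.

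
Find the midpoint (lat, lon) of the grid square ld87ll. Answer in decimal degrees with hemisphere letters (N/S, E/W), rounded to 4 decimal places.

52.5208° S, 56.9583° E

Field L=11, D=3: +11·20° lon, +3·10° lat → SW at lon 40°, lat -60°.
Square 8, 7: +8·2° lon, +7·1° lat → SW at lon 56°, lat -53°.
Subsquare l=11, l=11: +11·0.0833333° lon, +11·0.0416667° lat → SW at lon 56.9167°, lat -52.5417°.
Cell spans 0.0833333° lon × 0.0416667° lat. Centre is SW corner plus half of each.
latitude 52.5208° S, longitude 56.9583° E.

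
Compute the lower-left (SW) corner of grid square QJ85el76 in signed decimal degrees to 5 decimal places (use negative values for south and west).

5.48333, 156.39167

Field Q=16, J=9: +16·20° lon, +9·10° lat → SW at lon 140°, lat 0°.
Square 8, 5: +8·2° lon, +5·1° lat → SW at lon 156°, lat 5°.
Subsquare e=4, l=11: +4·0.0833333° lon, +11·0.0416667° lat → SW at lon 156.333°, lat 5.45833°.
Extended square 7, 6: +7·0.00833333° lon, +6·0.00416667° lat → SW at lon 156.392°, lat 5.48333°.
latitude 5.48333, longitude 156.39167.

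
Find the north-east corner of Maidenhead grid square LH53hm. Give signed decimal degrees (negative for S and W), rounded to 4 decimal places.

Field L=11, H=7: +11·20° lon, +7·10° lat → SW at lon 40°, lat -20°.
Square 5, 3: +5·2° lon, +3·1° lat → SW at lon 50°, lat -17°.
Subsquare h=7, m=12: +7·0.0833333° lon, +12·0.0416667° lat → SW at lon 50.5833°, lat -16.5°.
Cell spans 0.0833333° lon × 0.0416667° lat. NE corner is SW corner plus one full cell.
latitude -16.4583, longitude 50.6667.

-16.4583, 50.6667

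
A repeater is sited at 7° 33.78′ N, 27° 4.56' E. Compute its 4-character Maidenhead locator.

KJ37

Add 180° to longitude and 90° to latitude: 207.08, 97.56.
Field: 207.08/20 → 10 → K, 97.56/10 → 9 → J; chars KJ.
Square: 7.08/2 → 3, 7.56/1 → 7; chars 37.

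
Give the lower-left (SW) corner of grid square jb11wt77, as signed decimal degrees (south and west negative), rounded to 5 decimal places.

Field J=9, B=1: +9·20° lon, +1·10° lat → SW at lon 0°, lat -80°.
Square 1, 1: +1·2° lon, +1·1° lat → SW at lon 2°, lat -79°.
Subsquare w=22, t=19: +22·0.0833333° lon, +19·0.0416667° lat → SW at lon 3.83333°, lat -78.2083°.
Extended square 7, 7: +7·0.00833333° lon, +7·0.00416667° lat → SW at lon 3.89167°, lat -78.1792°.
latitude -78.17917, longitude 3.89167.

-78.17917, 3.89167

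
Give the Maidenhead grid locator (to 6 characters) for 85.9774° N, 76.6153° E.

Offset from 180°W / 90°S: lon 256.6153°, lat 175.9774°.
Field: lon ⌊256.6153/20⌋ = 12 → M; lat ⌊175.9774/10⌋ = 17 → R.
Square: lon ⌊16.6153/2⌋ = 8; lat ⌊5.9774/1⌋ = 5.
Subsquare: lon ⌊0.6153/0.0833333⌋ = 7 → h; lat ⌊0.9774/0.0416667⌋ = 23 → x.

MR85hx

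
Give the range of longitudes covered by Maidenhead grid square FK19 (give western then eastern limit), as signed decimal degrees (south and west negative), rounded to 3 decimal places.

Field F=5, K=10: +5·20° lon, +10·10° lat → SW at lon -80°, lat 10°.
Square 1, 9: +1·2° lon, +9·1° lat → SW at lon -78°, lat 19°.
Cell spans 2° lon × 1° lat.
west -78.000, east -76.000.

-78.000, -76.000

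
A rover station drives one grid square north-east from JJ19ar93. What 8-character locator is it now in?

JJ19br04

Longitude extended square 9; +1 → 10, wraps to 0, carry into subsquare.
Longitude subsquare a = 0; +1 → 1 = b.
Latitude extended square 3; +1 → 4.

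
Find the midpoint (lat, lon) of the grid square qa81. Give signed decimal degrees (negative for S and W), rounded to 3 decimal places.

-88.500, 157.000

Field Q=16, A=0: +16·20° lon, +0·10° lat → SW at lon 140°, lat -90°.
Square 8, 1: +8·2° lon, +1·1° lat → SW at lon 156°, lat -89°.
Cell spans 2° lon × 1° lat. Centre is SW corner plus half of each.
latitude -88.500, longitude 157.000.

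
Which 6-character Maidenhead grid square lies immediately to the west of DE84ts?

Longitude subsquare t = 19; −1 → 18 = s.
The latitude characters are unchanged.

DE84ss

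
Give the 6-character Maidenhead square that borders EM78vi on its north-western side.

EM78uj

Longitude subsquare v = 21; −1 → 20 = u.
Latitude subsquare i = 8; +1 → 9 = j.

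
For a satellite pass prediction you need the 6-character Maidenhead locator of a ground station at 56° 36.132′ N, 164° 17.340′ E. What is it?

Offset from 180°W / 90°S: lon 344.2890°, lat 146.6022°.
Field: lon ⌊344.2890/20⌋ = 17 → R; lat ⌊146.6022/10⌋ = 14 → O.
Square: lon ⌊4.2890/2⌋ = 2; lat ⌊6.6022/1⌋ = 6.
Subsquare: lon ⌊0.2890/0.0833333⌋ = 3 → d; lat ⌊0.6022/0.0416667⌋ = 14 → o.

RO26do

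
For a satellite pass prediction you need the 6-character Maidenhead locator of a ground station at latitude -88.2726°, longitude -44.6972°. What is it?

GA71pr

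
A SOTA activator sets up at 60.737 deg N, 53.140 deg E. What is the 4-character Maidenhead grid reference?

LP60

Add 180° to longitude and 90° to latitude: 233.14, 150.74.
Field: 233.14/20 → 11 → L, 150.74/10 → 15 → P; chars LP.
Square: 13.14/2 → 6, 0.74/1 → 0; chars 60.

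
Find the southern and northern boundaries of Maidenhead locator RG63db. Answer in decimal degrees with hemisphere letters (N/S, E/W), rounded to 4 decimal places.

Field R=17, G=6: +17·20° lon, +6·10° lat → SW at lon 160°, lat -30°.
Square 6, 3: +6·2° lon, +3·1° lat → SW at lon 172°, lat -27°.
Subsquare d=3, b=1: +3·0.0833333° lon, +1·0.0416667° lat → SW at lon 172.25°, lat -26.9583°.
Cell spans 0.0833333° lon × 0.0416667° lat.
south 26.9583° S, north 26.9167° S.

26.9583° S, 26.9167° S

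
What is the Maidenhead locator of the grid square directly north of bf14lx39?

BF15la30

Latitude extended square 9; +1 → 10, wraps to 0, carry into subsquare.
Latitude subsquare x = 23; +1 → 24, wraps to 0 = a, carry into square.
Latitude square 4; +1 → 5.
The longitude characters are unchanged.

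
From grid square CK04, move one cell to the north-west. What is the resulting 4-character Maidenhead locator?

Longitude square 0; −1 → -1, wraps to 9, carry into field.
Longitude field C = 2; −1 → 1 = B.
Latitude square 4; +1 → 5.

BK95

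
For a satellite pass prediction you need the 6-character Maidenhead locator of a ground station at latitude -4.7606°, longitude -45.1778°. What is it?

GI75jf

Add 180° to longitude and 90° to latitude: 134.8222, 85.2394.
Field: lon ⌊134.8222/20⌋ = 6 → G; lat ⌊85.2394/10⌋ = 8 → I.
Square: lon ⌊14.8222/2⌋ = 7; lat ⌊5.2394/1⌋ = 5.
Subsquare: lon ⌊0.8222/0.0833333⌋ = 9 → j; lat ⌊0.2394/0.0416667⌋ = 5 → f.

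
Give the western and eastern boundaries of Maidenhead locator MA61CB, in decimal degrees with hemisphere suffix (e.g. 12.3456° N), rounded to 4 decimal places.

72.1667° E, 72.2500° E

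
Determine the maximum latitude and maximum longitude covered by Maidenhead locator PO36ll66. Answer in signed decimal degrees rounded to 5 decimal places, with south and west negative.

56.48750, 126.97500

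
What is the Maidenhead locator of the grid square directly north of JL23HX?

JL24ha

Latitude subsquare x = 23; +1 → 24, wraps to 0 = a, carry into square.
Latitude square 3; +1 → 4.
The longitude characters are unchanged.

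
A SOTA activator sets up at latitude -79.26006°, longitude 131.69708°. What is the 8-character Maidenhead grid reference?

Add 180° to longitude and 90° to latitude: 311.69708, 10.73994.
Field: 311.69708/20 → 15 → P, 10.73994/10 → 1 → B; chars PB.
Square: 11.69708/2 → 5, 0.73994/1 → 0; chars 50.
Subsquare: 1.69708/0.0833333 → 20 → u, 0.73994/0.0416667 → 17 → r; chars ur.
Extended square: 0.03041/0.00833333 → 3, 0.03161/0.00416667 → 7; chars 37.

PB50ur37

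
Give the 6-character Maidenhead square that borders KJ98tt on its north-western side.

KJ98su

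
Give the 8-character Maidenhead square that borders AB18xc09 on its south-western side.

Longitude extended square 0; −1 → -1, wraps to 9, carry into subsquare.
Longitude subsquare x = 23; −1 → 22 = w.
Latitude extended square 9; −1 → 8.

AB18wc98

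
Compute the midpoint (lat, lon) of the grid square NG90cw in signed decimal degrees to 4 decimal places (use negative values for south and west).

Field N=13, G=6: +13·20° lon, +6·10° lat → SW at lon 80°, lat -30°.
Square 9, 0: +9·2° lon, +0·1° lat → SW at lon 98°, lat -30°.
Subsquare c=2, w=22: +2·0.0833333° lon, +22·0.0416667° lat → SW at lon 98.1667°, lat -29.0833°.
Cell spans 0.0833333° lon × 0.0416667° lat. Centre is SW corner plus half of each.
latitude -29.0625, longitude 98.2083.

-29.0625, 98.2083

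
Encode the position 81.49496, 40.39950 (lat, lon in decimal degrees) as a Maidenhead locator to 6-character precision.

Offset from 180°W / 90°S: lon 220.3995°, lat 171.4950°.
Field: 220.3995/20 → 11 → L, 171.4950/10 → 17 → R; chars LR.
Square: 0.3995/2 → 0, 1.4950/1 → 1; chars 01.
Subsquare: 0.3995/0.0833333 → 4 → e, 0.4950/0.0416667 → 11 → l; chars el.

LR01el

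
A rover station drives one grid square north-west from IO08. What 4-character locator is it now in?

HO99

Longitude square 0; −1 → -1, wraps to 9, carry into field.
Longitude field I = 8; −1 → 7 = H.
Latitude square 8; +1 → 9.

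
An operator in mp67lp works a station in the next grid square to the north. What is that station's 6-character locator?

MP67lq

Latitude subsquare p = 15; +1 → 16 = q.
The longitude characters are unchanged.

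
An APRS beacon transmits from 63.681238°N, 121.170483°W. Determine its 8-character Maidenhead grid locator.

CP93jq93

Offset from 180°W / 90°S: lon 58.82952°, lat 153.68124°.
Field: 58.82952/20 → 2 → C, 153.68124/10 → 15 → P; chars CP.
Square: 18.82952/2 → 9, 3.68124/1 → 3; chars 93.
Subsquare: 0.82952/0.0833333 → 9 → j, 0.68124/0.0416667 → 16 → q; chars jq.
Extended square: 0.07952/0.00833333 → 9, 0.01457/0.00416667 → 3; chars 93.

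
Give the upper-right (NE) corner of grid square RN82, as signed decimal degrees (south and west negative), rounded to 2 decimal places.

Field R=17, N=13: +17·20° lon, +13·10° lat → SW at lon 160°, lat 40°.
Square 8, 2: +8·2° lon, +2·1° lat → SW at lon 176°, lat 42°.
Cell spans 2° lon × 1° lat. NE corner is SW corner plus one full cell.
latitude 43.00, longitude 178.00.

43.00, 178.00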